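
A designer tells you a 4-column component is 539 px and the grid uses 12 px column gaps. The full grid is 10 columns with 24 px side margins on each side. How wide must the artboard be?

1413.5 px

539 − 3·12 = 503; ÷4 gives c = 125.75 px.
Artboard = 2·24 + 10·125.75 + 9·12 = 48 + 1257.5 + 108 = 1413.5 px.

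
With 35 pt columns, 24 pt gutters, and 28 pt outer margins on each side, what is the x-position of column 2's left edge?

Column 2 starts at margin + 1·(column + gutter) = 28 + 1·59 = 87 pt.

87 pt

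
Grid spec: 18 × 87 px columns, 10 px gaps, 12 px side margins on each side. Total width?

1760 px

Total width: 2·12 + 18·87 + 17·10 = 1760 px.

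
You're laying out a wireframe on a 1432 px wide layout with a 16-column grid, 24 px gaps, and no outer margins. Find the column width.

Subtracting 15 gaps of 24 leaves 1072 for 16 columns, so c = 67 px.

67 px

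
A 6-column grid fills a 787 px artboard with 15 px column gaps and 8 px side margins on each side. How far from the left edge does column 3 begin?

270 px

Subtract both margins: 787 − 2·8 = 771 px.
Subtracting 5 column gaps of 15 leaves 696 for 6 columns, so c = 116 px.
Column 3 starts at margin + 2·(column + gutter) = 8 + 2·131 = 270 px.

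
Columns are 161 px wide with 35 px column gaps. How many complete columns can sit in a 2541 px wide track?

Each extra column adds 161 + 35 = 196 px.
(2541 + 35) / 196 = 13.14, so 13 columns fit.

13 columns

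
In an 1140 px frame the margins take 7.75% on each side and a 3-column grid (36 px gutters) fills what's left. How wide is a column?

1140 × (1 − 2·7.75%) = 1140 × 84.5% = 963.3 px for the columns.
Subtracting 2 gutters of 36 leaves 891.3 for 3 columns, so c = 297.1 px.

297.1 px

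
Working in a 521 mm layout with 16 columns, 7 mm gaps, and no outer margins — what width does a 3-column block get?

16c + 15·7 = 521 → 16c = 416 → c = 26 mm.
Span of 3: 3·26 + 2·7 = 78 + 14 = 92 mm.

92 mm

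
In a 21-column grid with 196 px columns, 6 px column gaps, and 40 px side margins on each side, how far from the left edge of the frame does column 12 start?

2262 px

Before column 12: the margin + 11 columns + 11 column gaps.
Offset = 40 + 11·(196 + 6) = 40 + 2222 = 2262 px.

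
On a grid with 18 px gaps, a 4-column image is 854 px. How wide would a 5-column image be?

1072 px

4 columns + 3 gaps: 4c + 3·18 = 854.
4c = 854 − 54 = 800, so c = 200 px.
5 columns plus 4 gaps: 1000 + 72 = 1072 px.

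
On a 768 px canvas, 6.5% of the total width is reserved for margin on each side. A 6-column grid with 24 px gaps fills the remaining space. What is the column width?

91.36 px

768 × (1 − 2·6.5%) = 768 × 87% = 668.16 px for the columns.
6 columns + 5 gaps: 6c + 5·24 = 668.16.
6c = 668.16 − 120 = 548.16, so c = 91.36 px.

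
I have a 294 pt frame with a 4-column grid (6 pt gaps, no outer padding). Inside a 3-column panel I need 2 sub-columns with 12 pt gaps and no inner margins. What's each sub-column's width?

103.5 pt

4c + 3·6 = 294 → 4c = 276 → c = 69 pt.
3-column span = 3·69 + 2·6 = 219 pt.
219 − 1·12 = 207; ÷2 gives d = 103.5 pt.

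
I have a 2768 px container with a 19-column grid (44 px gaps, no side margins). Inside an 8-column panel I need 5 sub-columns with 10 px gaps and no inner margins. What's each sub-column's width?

220 px

19 columns + 18 gaps: 19c + 18·44 = 2768.
19c = 2768 − 792 = 1976, so c = 104 px.
Span of 8: 8·104 + 7·44 = 832 + 308 = 1140 px.
5 columns + 4 gaps: 5d + 4·10 = 1140.
5d = 1140 − 40 = 1100, so d = 220 px.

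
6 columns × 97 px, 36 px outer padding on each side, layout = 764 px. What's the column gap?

22 px

Inside the margins: 764 − 72 = 692 px.
6 columns take 6·97 = 582 px; remaining 110 splits into 5 column gaps.
g = 110 / 5 = 22 px.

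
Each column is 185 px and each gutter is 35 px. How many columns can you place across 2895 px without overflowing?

13 columns

13 columns: 13·185 + 12·35 = 2825 px ≤ 2895.
14 columns: 3045 px > 2895. So 13.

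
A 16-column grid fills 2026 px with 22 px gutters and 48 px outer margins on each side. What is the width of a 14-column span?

1686 px

Take off 96 px of margins, leaving 1930 px.
1930 − 15·22 = 1600; ÷16 gives c = 100 px.
Span of 14: 14·100 + 13·22 = 1400 + 286 = 1686 px.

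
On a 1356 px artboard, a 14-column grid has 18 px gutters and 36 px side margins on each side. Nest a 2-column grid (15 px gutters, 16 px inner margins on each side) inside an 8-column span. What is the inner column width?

339.5 px

Outer content = 1356 − 2·36 = 1284 px.
Subtracting 13 gutters of 18 leaves 1050 for 14 columns, so c = 75 px.
8 columns plus 7 gutters: 600 + 126 = 726 px.
Inner content = 726 − 2·16 = 694 px.
2d + 1·15 = 694 → 2d = 679 → d = 339.5 px.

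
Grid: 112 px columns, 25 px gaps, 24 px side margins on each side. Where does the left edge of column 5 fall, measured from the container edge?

Before column 5: the margin + 4 columns + 4 gaps.
Offset = 24 + 4·(112 + 25) = 24 + 548 = 572 px.

572 px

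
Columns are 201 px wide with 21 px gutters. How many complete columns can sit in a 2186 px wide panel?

9 columns

Each extra column adds 201 + 21 = 222 px.
(2186 + 21) / 222 = 9.94, so 9 columns fit.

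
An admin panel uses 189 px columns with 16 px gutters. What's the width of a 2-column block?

Span of 2: 2·189 + 1·16 = 378 + 16 = 394 px.

394 px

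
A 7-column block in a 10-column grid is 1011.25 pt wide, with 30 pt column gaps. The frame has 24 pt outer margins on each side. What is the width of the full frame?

7 columns + 6 column gaps: 7c + 6·30 = 1011.25.
7c = 1011.25 − 180 = 831.25, so c = 118.75 pt.
Adding margins, columns and gutters: 48 + 1187.5 + 270 = 1505.5 pt.

1505.5 pt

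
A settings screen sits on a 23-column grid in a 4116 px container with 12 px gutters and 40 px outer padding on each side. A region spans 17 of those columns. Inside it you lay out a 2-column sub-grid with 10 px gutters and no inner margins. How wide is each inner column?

1485 px

Inside the margins: 4116 − 80 = 4036 px.
23c + 22·12 = 4036 → 23c = 3772 → c = 164 px.
17 columns plus 16 gutters: 2788 + 192 = 2980 px.
2d + 1·10 = 2980 → 2d = 2970 → d = 1485 px.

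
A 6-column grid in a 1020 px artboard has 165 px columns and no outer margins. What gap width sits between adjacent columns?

6 px

6 columns take 6·165 = 990 px; remaining 30 splits into 5 gaps.
g = 30 / 5 = 6 px.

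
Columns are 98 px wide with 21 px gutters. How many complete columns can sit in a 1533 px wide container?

13 columns

k columns need k·98 + (k−1)·21 = k·119 − 21.
k·119 − 21 ≤ 1533 → k ≤ 1554 / 119 ≈ 13.06, so k = 13.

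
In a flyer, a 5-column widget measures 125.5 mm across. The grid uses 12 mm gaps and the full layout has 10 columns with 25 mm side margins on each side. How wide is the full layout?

313 mm

Subtracting 4 gaps of 12 leaves 77.5 for 5 columns, so c = 15.5 mm.
Adding margins, columns and gutters: 50 + 155 + 108 = 313 mm.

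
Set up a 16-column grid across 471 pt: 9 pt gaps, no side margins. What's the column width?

21 pt

16 columns + 15 gaps: 16c + 15·9 = 471.
16c = 471 − 135 = 336, so c = 21 pt.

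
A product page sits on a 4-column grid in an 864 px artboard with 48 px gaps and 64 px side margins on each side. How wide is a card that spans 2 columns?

344 px

Subtract both margins: 864 − 2·64 = 736 px.
4 columns + 3 gaps: 4c + 3·48 = 736.
4c = 736 − 144 = 592, so c = 148 px.
2 columns plus 1 gap: 296 + 48 = 344 px.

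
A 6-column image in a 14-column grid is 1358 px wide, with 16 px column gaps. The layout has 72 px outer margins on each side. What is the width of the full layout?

Subtracting 5 column gaps of 16 leaves 1278 for 6 columns, so c = 213 px.
Total width: 2·72 + 14·213 + 13·16 = 3334 px.

3334 px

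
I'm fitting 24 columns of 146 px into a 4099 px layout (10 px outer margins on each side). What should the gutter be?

25 px

Subtract both margins: 4099 − 2·10 = 4079 px.
24·146 + 23g = 4079 → 23g = 575 → g = 25 px.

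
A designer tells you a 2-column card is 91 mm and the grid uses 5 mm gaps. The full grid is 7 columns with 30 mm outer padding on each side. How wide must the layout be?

391 mm

2c + 1·5 = 91 → 2c = 86 → c = 43 mm.
Layout = 2·30 + 7·43 + 6·5 = 60 + 301 + 30 = 391 mm.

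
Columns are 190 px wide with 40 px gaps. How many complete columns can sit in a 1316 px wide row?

5 columns

Each extra column adds 190 + 40 = 230 px.
(1316 + 40) / 230 = 5.90, so 5 columns fit.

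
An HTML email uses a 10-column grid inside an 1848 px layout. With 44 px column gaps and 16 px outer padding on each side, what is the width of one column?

142 px

Content width = 1848 − 2·16 = 1816 px.
1816 − 9·44 = 1420; ÷10 gives c = 142 px.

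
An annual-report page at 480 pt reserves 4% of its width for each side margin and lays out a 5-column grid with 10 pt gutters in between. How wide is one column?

Margins: 4% × 480 = 19.2 pt each, so content = 480 − 38.4 = 441.6 pt.
5 columns + 4 gutters: 5c + 4·10 = 441.6.
5c = 441.6 − 40 = 401.6, so c = 80.32 pt.

80.32 pt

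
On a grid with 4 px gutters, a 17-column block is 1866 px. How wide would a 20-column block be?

17 columns + 16 gutters: 17c + 16·4 = 1866.
17c = 1866 − 64 = 1802, so c = 106 px.
Span of 20: 20·106 + 19·4 = 2120 + 76 = 2196 px.

2196 px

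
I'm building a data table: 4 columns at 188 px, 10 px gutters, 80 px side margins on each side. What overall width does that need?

Artboard = 2·80 + 4·188 + 3·10 = 160 + 752 + 30 = 942 px.

942 px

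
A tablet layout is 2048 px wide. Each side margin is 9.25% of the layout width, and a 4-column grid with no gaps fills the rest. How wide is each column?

417.28 px

2048 × (1 − 2·9.25%) = 2048 × 81.5% = 1669.12 px for the columns.
With no gaps, each column is 1669.12/4 = 417.28 px.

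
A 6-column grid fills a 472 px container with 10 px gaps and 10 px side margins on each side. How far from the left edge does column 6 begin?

Subtract both margins: 472 − 2·10 = 452 px.
452 − 5·10 = 402; ÷6 gives c = 67 px.
Column 6 starts at margin + 5·(column + gutter) = 10 + 5·77 = 395 px.

395 px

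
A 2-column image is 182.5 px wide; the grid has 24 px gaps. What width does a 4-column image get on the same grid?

389 px

2c + 1·24 = 182.5 → 2c = 158.5 → c = 79.25 px.
Span of 4: 4·79.25 + 3·24 = 317 + 72 = 389 px.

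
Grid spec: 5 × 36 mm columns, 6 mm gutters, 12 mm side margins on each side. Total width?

Total width: 2·12 + 5·36 + 4·6 = 228 mm.

228 mm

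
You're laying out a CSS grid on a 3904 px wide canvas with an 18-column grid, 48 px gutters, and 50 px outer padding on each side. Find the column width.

Take off 100 px of margins, leaving 3804 px.
3804 − 17·48 = 2988; ÷18 gives c = 166 px.

166 px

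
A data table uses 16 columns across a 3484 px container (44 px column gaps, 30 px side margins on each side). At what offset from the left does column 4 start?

680.25 px

Take off 60 px of margins, leaving 3424 px.
3424 − 15·44 = 2764; ÷16 gives c = 172.75 px.
Column 4 starts at margin + 3·(column + gutter) = 30 + 3·216.75 = 680.25 px.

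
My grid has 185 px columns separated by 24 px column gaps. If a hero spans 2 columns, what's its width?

2 columns plus 1 column gap: 370 + 24 = 394 px.

394 px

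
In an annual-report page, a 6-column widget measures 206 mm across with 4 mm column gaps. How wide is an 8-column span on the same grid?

206 − 5·4 = 186; ÷6 gives c = 31 mm.
Span of 8: 8·31 + 7·4 = 248 + 28 = 276 mm.

276 mm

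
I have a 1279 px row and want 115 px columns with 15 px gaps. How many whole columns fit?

9 columns: 9·115 + 8·15 = 1155 px ≤ 1279.
10 columns: 1285 px > 1279. So 9.

9 columns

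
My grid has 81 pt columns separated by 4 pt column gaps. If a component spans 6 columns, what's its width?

506 pt

6 columns plus 5 column gaps: 486 + 20 = 506 pt.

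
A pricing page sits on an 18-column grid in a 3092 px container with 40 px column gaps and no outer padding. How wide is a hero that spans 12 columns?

2048 px

18 columns + 17 column gaps: 18c + 17·40 = 3092.
18c = 3092 − 680 = 2412, so c = 134 px.
Span of 12: 12·134 + 11·40 = 1608 + 440 = 2048 px.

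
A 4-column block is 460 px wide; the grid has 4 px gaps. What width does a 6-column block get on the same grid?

4c + 3·4 = 460 → 4c = 448 → c = 112 px.
6 columns plus 5 gaps: 672 + 20 = 692 px.

692 px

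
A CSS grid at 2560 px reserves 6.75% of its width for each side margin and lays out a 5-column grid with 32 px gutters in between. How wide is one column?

2560 × (1 − 2·6.75%) = 2560 × 86.5% = 2214.4 px for the columns.
5 columns + 4 gutters: 5c + 4·32 = 2214.4.
5c = 2214.4 − 128 = 2086.4, so c = 417.28 px.

417.28 px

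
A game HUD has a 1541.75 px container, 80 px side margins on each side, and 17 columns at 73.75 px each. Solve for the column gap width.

Inside the margins: 1541.75 − 160 = 1381.75 px.
Columns use 1253.75 px, leaving 128 px across 16 column gaps = 8 px each.

8 px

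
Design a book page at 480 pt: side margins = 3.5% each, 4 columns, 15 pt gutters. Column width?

Each margin = 3.5% of 480 = 16.8 pt; content = 480 − 2·16.8 = 446.4 pt.
4 columns + 3 gutters: 4c + 3·15 = 446.4.
4c = 446.4 − 45 = 401.4, so c = 100.35 pt.

100.35 pt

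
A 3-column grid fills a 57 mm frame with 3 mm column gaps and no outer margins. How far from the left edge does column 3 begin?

40 mm

3 columns + 2 column gaps: 3c + 2·3 = 57.
3c = 57 − 6 = 51, so c = 17 mm.
Each column+gutter stride is 20 mm; with no margin, 2 of them is 40 mm.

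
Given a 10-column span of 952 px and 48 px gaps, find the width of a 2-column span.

10 columns + 9 gaps: 10c + 9·48 = 952.
10c = 952 − 432 = 520, so c = 52 px.
2 columns plus 1 gap: 104 + 48 = 152 px.

152 px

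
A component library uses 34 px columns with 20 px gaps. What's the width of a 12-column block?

628 px

12 columns plus 11 gaps: 408 + 220 = 628 px.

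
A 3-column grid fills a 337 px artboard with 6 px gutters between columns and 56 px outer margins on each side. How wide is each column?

71 px

Content width = 337 − 2·56 = 225 px.
3 columns + 2 gutters: 3c + 2·6 = 225.
3c = 225 − 12 = 213, so c = 71 px.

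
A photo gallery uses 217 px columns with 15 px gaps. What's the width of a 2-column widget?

2-column span = 2·217 + 1·15 = 449 px.

449 px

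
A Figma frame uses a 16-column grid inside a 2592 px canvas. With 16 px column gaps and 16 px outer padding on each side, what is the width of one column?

Content width = 2592 − 2·16 = 2560 px.
2560 − 15·16 = 2320; ÷16 gives c = 145 px.

145 px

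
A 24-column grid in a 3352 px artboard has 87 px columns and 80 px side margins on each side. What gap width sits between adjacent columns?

Inside the margins: 3352 − 160 = 3192 px.
24 columns take 24·87 = 2088 px; remaining 1104 splits into 23 gaps.
g = 1104 / 23 = 48 px.

48 px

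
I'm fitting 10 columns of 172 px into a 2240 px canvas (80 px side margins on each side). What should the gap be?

Content width = 2240 − 2·80 = 2080 px.
10·172 + 9g = 2080 → 9g = 360 → g = 40 px.

40 px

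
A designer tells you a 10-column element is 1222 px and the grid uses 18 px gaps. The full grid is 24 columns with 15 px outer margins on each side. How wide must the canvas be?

2988 px

10 columns + 9 gaps: 10c + 9·18 = 1222.
10c = 1222 − 162 = 1060, so c = 106 px.
Total width: 2·15 + 24·106 + 23·18 = 2988 px.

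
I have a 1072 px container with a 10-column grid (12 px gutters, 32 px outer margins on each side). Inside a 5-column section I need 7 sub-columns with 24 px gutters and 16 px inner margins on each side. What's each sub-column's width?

46 px

Inside the margins: 1072 − 64 = 1008 px.
1008 − 9·12 = 900; ÷10 gives c = 90 px.
5-column span = 5·90 + 4·12 = 498 px.
Inner content = 498 − 2·16 = 466 px.
7 columns + 6 gutters: 7d + 6·24 = 466.
7d = 466 − 144 = 322, so d = 46 px.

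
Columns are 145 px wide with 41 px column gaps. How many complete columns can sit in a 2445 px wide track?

Each extra column adds 145 + 41 = 186 px.
(2445 + 41) / 186 = 13.37, so 13 columns fit.

13 columns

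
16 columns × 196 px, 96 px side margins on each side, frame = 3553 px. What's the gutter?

Take off 192 px of margins, leaving 3361 px.
16·196 + 15g = 3361 → 15g = 225 → g = 15 px.

15 px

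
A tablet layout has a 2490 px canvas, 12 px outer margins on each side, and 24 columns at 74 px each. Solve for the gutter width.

30 px

Inside the margins: 2490 − 24 = 2466 px.
24·74 + 23g = 2466 → 23g = 690 → g = 30 px.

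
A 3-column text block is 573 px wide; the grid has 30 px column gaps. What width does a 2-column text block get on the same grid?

Subtracting 2 column gaps of 30 leaves 513 for 3 columns, so c = 171 px.
2 columns plus 1 column gap: 342 + 30 = 372 px.

372 px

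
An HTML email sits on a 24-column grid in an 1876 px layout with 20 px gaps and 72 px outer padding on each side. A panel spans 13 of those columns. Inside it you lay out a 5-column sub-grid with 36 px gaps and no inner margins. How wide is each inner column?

Subtract both margins: 1876 − 2·72 = 1732 px.
1732 − 23·20 = 1272; ÷24 gives c = 53 px.
13-column span = 13·53 + 12·20 = 929 px.
5d + 4·36 = 929 → 5d = 785 → d = 157 px.

157 px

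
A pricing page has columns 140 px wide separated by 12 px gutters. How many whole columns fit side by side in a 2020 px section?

Each extra column adds 140 + 12 = 152 px.
(2020 + 12) / 152 = 13.37, so 13 columns fit.

13 columns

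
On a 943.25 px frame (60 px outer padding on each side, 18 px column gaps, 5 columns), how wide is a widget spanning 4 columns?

Subtract both margins: 943.25 − 2·60 = 823.25 px.
5c + 4·18 = 823.25 → 5c = 751.25 → c = 150.25 px.
Span of 4: 4·150.25 + 3·18 = 601 + 54 = 655 px.

655 px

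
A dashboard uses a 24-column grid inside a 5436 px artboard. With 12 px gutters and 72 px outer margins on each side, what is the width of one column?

209 px

Content width = 5436 − 2·72 = 5292 px.
Subtracting 23 gutters of 12 leaves 5016 for 24 columns, so c = 209 px.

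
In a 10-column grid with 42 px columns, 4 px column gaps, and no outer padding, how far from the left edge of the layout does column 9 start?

Each column+gutter stride is 46 px; with no margin, 8 of them is 368 px.

368 px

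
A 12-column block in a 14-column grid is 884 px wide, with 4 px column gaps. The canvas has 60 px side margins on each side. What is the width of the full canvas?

1152 px

12 columns + 11 column gaps: 12c + 11·4 = 884.
12c = 884 − 44 = 840, so c = 70 px.
Adding margins, columns and gutters: 120 + 980 + 52 = 1152 px.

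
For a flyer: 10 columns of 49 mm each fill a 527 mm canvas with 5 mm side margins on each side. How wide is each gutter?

Take off 10 mm of margins, leaving 517 mm.
Columns use 490 mm, leaving 27 mm across 9 gutters = 3 mm each.

3 mm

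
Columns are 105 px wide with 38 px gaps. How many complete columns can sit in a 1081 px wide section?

Each extra column adds 105 + 38 = 143 px.
(1081 + 38) / 143 = 7.83, so 7 columns fit.

7 columns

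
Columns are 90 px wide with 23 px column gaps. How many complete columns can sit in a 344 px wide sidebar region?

k columns need k·90 + (k−1)·23 = k·113 − 23.
k·113 − 23 ≤ 344 → k ≤ 367 / 113 ≈ 3.25, so k = 3.

3 columns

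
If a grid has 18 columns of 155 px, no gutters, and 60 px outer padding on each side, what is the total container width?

2910 px

Summing: 120 + 2790 = 2910 px.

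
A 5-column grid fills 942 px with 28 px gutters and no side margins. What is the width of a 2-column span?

360 px

Subtracting 4 gutters of 28 leaves 830 for 5 columns, so c = 166 px.
2 columns plus 1 gutter: 332 + 28 = 360 px.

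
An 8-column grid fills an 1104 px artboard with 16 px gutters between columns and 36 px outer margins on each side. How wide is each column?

115 px

Inside the margins: 1104 − 72 = 1032 px.
1032 − 7·16 = 920; ÷8 gives c = 115 px.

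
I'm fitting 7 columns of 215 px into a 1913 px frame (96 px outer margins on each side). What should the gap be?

Subtract both margins: 1913 − 2·96 = 1721 px.
Columns use 1505 px, leaving 216 px across 6 gaps = 36 px each.

36 px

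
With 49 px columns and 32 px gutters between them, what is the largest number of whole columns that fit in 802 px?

10 columns

Each extra column adds 49 + 32 = 81 px.
(802 + 32) / 81 = 10.30, so 10 columns fit.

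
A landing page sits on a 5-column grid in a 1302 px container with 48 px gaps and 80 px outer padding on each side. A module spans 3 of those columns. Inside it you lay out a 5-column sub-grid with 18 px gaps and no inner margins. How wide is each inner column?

118.8 px

Take off 160 px of margins, leaving 1142 px.
1142 − 4·48 = 950; ÷5 gives c = 190 px.
3 columns plus 2 gaps: 570 + 96 = 666 px.
5 columns + 4 gaps: 5d + 4·18 = 666.
5d = 666 − 72 = 594, so d = 118.8 px.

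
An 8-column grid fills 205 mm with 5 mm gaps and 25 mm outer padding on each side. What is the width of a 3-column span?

55 mm

Content width = 205 − 2·25 = 155 mm.
8c + 7·5 = 155 → 8c = 120 → c = 15 mm.
3 columns plus 2 gaps: 45 + 10 = 55 mm.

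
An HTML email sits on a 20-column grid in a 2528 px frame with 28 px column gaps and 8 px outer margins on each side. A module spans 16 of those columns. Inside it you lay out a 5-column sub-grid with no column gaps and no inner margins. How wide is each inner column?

Inside the margins: 2528 − 16 = 2512 px.
20c + 19·28 = 2512 → 20c = 1980 → c = 99 px.
16-column span = 16·99 + 15·28 = 2004 px.
5d = 2004 → d = 400.8 px.

400.8 px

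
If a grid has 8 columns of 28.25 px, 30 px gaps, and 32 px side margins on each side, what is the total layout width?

Layout = 2·32 + 8·28.25 + 7·30 = 64 + 226 + 210 = 500 px.

500 px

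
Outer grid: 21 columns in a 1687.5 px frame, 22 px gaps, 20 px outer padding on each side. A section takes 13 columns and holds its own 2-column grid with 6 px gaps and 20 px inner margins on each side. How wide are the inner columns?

Inside the margins: 1687.5 − 40 = 1647.5 px.
21 columns + 20 gaps: 21c + 20·22 = 1647.5.
21c = 1647.5 − 440 = 1207.5, so c = 57.5 px.
Span of 13: 13·57.5 + 12·22 = 747.5 + 264 = 1011.5 px.
Inner content = 1011.5 − 2·20 = 971.5 px.
2d + 1·6 = 971.5 → 2d = 965.5 → d = 482.75 px.

482.75 px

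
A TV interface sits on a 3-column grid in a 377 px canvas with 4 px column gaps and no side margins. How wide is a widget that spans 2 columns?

250 px

3 columns + 2 column gaps: 3c + 2·4 = 377.
3c = 377 − 8 = 369, so c = 123 px.
2 columns plus 1 column gap: 246 + 4 = 250 px.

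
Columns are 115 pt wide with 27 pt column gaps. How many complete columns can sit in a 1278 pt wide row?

Each extra column adds 115 + 27 = 142 pt.
(1278 + 27) / 142 = 9.19, so 9 columns fit.

9 columns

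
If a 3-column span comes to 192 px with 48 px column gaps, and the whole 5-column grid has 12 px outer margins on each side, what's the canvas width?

376 px

Subtracting 2 column gaps of 48 leaves 96 for 3 columns, so c = 32 px.
Total width: 2·12 + 5·32 + 4·48 = 376 px.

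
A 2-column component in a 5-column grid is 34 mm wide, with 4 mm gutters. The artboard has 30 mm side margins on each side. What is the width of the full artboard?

2c + 1·4 = 34 → 2c = 30 → c = 15 mm.
Artboard = 2·30 + 5·15 + 4·4 = 60 + 75 + 16 = 151 mm.

151 mm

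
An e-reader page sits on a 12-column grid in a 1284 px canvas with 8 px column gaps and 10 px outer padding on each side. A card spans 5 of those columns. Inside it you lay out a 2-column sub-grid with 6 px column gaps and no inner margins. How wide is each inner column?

Outer content = 1284 − 2·10 = 1264 px.
1264 − 11·8 = 1176; ÷12 gives c = 98 px.
5-column span = 5·98 + 4·8 = 522 px.
Subtracting 1 column gap of 6 leaves 516 for 2 columns, so d = 258 px.

258 px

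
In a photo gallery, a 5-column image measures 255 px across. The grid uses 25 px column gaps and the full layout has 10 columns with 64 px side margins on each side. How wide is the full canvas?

255 − 4·25 = 155; ÷5 gives c = 31 px.
Total width: 2·64 + 10·31 + 9·25 = 663 px.

663 px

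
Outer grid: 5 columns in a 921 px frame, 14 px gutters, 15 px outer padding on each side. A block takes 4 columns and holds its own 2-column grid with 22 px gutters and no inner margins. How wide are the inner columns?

344 px

Take off 30 px of margins, leaving 891 px.
Subtracting 4 gutters of 14 leaves 835 for 5 columns, so c = 167 px.
Span of 4: 4·167 + 3·14 = 668 + 42 = 710 px.
Subtracting 1 gutter of 22 leaves 688 for 2 columns, so d = 344 px.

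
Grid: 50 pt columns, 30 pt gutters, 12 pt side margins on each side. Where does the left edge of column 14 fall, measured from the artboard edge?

1052 pt

Column 14 starts at margin + 13·(column + gutter) = 12 + 13·80 = 1052 pt.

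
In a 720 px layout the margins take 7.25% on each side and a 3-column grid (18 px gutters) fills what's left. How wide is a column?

193.2 px

720 × (1 − 2·7.25%) = 720 × 85.5% = 615.6 px for the columns.
3c + 2·18 = 615.6 → 3c = 579.6 → c = 193.2 px.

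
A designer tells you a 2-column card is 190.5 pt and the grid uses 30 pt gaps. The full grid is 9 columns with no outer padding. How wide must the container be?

2c + 1·30 = 190.5 → 2c = 160.5 → c = 80.25 pt.
Summing: 722.25 + 240 = 962.25 pt.

962.25 pt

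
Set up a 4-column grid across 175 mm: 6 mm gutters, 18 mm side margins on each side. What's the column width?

Content width = 175 − 2·18 = 139 mm.
4 columns + 3 gutters: 4c + 3·6 = 139.
4c = 139 − 18 = 121, so c = 30.25 mm.

30.25 mm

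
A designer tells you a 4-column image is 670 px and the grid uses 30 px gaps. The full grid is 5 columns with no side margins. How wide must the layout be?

845 px

670 − 3·30 = 580; ÷4 gives c = 145 px.
Summing: 725 + 120 = 845 px.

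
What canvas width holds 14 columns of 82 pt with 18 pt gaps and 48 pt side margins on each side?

Total width: 2·48 + 14·82 + 13·18 = 1478 pt.

1478 pt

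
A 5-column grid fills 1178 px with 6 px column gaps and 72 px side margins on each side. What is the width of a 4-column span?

826 px

Inside the margins: 1178 − 144 = 1034 px.
5 columns + 4 column gaps: 5c + 4·6 = 1034.
5c = 1034 − 24 = 1010, so c = 202 px.
4-column span = 4·202 + 3·6 = 826 px.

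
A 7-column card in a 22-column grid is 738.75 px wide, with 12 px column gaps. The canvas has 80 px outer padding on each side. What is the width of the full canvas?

2507.5 px

7c + 6·12 = 738.75 → 7c = 666.75 → c = 95.25 px.
Total width: 2·80 + 22·95.25 + 21·12 = 2507.5 px.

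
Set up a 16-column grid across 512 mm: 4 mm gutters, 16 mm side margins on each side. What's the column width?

Inside the margins: 512 − 32 = 480 mm.
16c + 15·4 = 480 → 16c = 420 → c = 26.25 mm.

26.25 mm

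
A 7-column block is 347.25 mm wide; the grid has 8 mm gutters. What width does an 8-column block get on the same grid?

Subtracting 6 gutters of 8 leaves 299.25 for 7 columns, so c = 42.75 mm.
8 columns plus 7 gutters: 342 + 56 = 398 mm.

398 mm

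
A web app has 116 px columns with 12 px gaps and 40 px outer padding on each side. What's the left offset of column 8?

Each column+gutter stride is 128 px; 7 of them past the 40 px margin is 40 + 896 = 936 px.

936 px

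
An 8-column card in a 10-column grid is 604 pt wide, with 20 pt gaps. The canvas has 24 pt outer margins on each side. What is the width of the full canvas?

8c + 7·20 = 604 → 8c = 464 → c = 58 pt.
Canvas = 2·24 + 10·58 + 9·20 = 48 + 580 + 180 = 808 pt.

808 pt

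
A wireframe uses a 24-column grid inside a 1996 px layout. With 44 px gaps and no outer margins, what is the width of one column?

41 px

Subtracting 23 gaps of 44 leaves 984 for 24 columns, so c = 41 px.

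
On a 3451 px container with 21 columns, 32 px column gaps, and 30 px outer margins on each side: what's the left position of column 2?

Inside the margins: 3451 − 60 = 3391 px.
21c + 20·32 = 3391 → 21c = 2751 → c = 131 px.
Each column+gutter stride is 163 px; 1 of them past the 30 px margin is 30 + 163 = 193 px.

193 px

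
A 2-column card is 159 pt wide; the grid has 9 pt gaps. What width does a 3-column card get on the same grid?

2c + 1·9 = 159 → 2c = 150 → c = 75 pt.
3-column span = 3·75 + 2·9 = 243 pt.

243 pt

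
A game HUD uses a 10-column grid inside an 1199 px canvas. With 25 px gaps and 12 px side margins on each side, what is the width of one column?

95 px

Content width = 1199 − 2·12 = 1175 px.
10 columns + 9 gaps: 10c + 9·25 = 1175.
10c = 1175 − 225 = 950, so c = 95 px.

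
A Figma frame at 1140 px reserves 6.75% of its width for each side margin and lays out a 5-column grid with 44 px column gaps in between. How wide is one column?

162.02 px

1140 × (1 − 2·6.75%) = 1140 × 86.5% = 986.1 px for the columns.
Subtracting 4 column gaps of 44 leaves 810.1 for 5 columns, so c = 162.02 px.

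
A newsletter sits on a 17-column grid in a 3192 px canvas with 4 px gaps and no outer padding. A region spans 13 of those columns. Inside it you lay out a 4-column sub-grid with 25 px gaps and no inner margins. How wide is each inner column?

3192 − 16·4 = 3128; ÷17 gives c = 184 px.
13 columns plus 12 gaps: 2392 + 48 = 2440 px.
2440 − 3·25 = 2365; ÷4 gives d = 591.25 px.

591.25 px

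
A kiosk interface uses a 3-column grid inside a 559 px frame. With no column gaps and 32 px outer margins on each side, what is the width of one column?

Subtract both margins: 559 − 2·32 = 495 px.
495 / 3 = 165 px per column.

165 px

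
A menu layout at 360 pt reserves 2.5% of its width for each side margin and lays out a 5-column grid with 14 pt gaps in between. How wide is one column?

57.2 pt

Each margin = 2.5% of 360 = 9 pt; content = 360 − 2·9 = 342 pt.
Subtracting 4 gaps of 14 leaves 286 for 5 columns, so c = 57.2 pt.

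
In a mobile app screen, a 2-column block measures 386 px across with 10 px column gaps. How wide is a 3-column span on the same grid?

2 columns + 1 column gap: 2c + 1·10 = 386.
2c = 386 − 10 = 376, so c = 188 px.
3-column span = 3·188 + 2·10 = 584 px.

584 px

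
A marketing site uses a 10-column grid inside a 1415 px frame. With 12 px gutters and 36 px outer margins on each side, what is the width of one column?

Subtract both margins: 1415 − 2·36 = 1343 px.
10c + 9·12 = 1343 → 10c = 1235 → c = 123.5 px.

123.5 px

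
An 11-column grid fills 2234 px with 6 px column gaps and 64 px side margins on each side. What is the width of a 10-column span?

Inside the margins: 2234 − 128 = 2106 px.
2106 − 10·6 = 2046; ÷11 gives c = 186 px.
10 columns plus 9 column gaps: 1860 + 54 = 1914 px.

1914 px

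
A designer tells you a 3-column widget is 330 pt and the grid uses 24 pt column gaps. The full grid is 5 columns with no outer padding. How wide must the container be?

Subtracting 2 column gaps of 24 leaves 282 for 3 columns, so c = 94 pt.
Container = 5·94 + 4·24 = 470 + 96 = 566 pt.

566 pt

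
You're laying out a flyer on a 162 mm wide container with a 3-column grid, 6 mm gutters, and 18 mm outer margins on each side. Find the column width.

Subtract both margins: 162 − 2·18 = 126 mm.
3c + 2·6 = 126 → 3c = 114 → c = 38 mm.

38 mm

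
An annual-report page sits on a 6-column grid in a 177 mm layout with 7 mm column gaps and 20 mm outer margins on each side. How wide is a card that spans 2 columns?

Inside the margins: 177 − 40 = 137 mm.
6c + 5·7 = 137 → 6c = 102 → c = 17 mm.
2-column span = 2·17 + 1·7 = 41 mm.

41 mm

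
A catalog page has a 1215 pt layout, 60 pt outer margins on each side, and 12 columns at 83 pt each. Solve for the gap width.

Subtract both margins: 1215 − 2·60 = 1095 pt.
Columns use 996 pt, leaving 99 pt across 11 gaps = 9 pt each.

9 pt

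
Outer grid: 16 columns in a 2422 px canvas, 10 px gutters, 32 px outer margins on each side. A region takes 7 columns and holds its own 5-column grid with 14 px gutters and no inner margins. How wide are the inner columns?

Inside the margins: 2422 − 64 = 2358 px.
16c + 15·10 = 2358 → 16c = 2208 → c = 138 px.
Span of 7: 7·138 + 6·10 = 966 + 60 = 1026 px.
5 columns + 4 gutters: 5d + 4·14 = 1026.
5d = 1026 − 56 = 970, so d = 194 px.

194 px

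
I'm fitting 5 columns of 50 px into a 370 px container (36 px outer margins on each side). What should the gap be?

Content width = 370 − 2·36 = 298 px.
5·50 + 4g = 298 → 4g = 48 → g = 12 px.

12 px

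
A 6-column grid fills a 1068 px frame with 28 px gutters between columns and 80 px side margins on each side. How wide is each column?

128 px

Subtract both margins: 1068 − 2·80 = 908 px.
6c + 5·28 = 908 → 6c = 768 → c = 128 px.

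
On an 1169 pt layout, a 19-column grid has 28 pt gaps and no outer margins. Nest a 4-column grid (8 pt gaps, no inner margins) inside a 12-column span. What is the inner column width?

19c + 18·28 = 1169 → 19c = 665 → c = 35 pt.
Span of 12: 12·35 + 11·28 = 420 + 308 = 728 pt.
4d + 3·8 = 728 → 4d = 704 → d = 176 pt.

176 pt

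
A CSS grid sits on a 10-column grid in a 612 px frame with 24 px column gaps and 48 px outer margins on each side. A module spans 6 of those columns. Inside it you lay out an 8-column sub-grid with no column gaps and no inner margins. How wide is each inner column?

37.5 px

Inside the margins: 612 − 96 = 516 px.
516 − 9·24 = 300; ÷10 gives c = 30 px.
Span of 6: 6·30 + 5·24 = 180 + 120 = 300 px.
With no column gaps, each column is 300/8 = 37.5 px.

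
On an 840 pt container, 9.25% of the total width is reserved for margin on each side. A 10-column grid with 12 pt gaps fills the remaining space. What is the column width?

840 × (1 − 2·9.25%) = 840 × 81.5% = 684.6 pt for the columns.
10 columns + 9 gaps: 10c + 9·12 = 684.6.
10c = 684.6 − 108 = 576.6, so c = 57.66 pt.

57.66 pt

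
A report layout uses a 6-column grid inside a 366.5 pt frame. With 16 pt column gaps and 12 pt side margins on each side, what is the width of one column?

Content width = 366.5 − 2·12 = 342.5 pt.
342.5 − 5·16 = 262.5; ÷6 gives c = 43.75 pt.

43.75 pt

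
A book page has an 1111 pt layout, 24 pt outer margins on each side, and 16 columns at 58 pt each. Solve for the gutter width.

Take off 48 pt of margins, leaving 1063 pt.
16 columns take 16·58 = 928 pt; remaining 135 splits into 15 gutters.
g = 135 / 15 = 9 pt.

9 pt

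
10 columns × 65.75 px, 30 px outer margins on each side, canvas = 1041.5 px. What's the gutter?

Take off 60 px of margins, leaving 981.5 px.
Columns use 657.5 px, leaving 324 px across 9 gutters = 36 px each.

36 px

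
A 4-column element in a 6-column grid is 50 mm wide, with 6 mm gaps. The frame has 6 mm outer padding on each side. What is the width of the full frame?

90 mm

Subtracting 3 gaps of 6 leaves 32 for 4 columns, so c = 8 mm.
Frame = 2·6 + 6·8 + 5·6 = 12 + 48 + 30 = 90 mm.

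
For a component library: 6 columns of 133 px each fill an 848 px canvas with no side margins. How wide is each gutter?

10 px

Columns use 798 px, leaving 50 px across 5 gutters = 10 px each.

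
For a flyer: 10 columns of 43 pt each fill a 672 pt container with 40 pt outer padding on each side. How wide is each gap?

Content width = 672 − 2·40 = 592 pt.
Columns use 430 pt, leaving 162 pt across 9 gaps = 18 pt each.

18 pt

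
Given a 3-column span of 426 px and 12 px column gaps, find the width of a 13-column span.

1886 px

426 − 2·12 = 402; ÷3 gives c = 134 px.
13-column span = 13·134 + 12·12 = 1886 px.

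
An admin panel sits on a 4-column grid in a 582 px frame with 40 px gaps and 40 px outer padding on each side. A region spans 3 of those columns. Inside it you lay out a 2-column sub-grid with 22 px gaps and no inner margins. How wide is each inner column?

172.25 px

Subtract both margins: 582 − 2·40 = 502 px.
4c + 3·40 = 502 → 4c = 382 → c = 95.5 px.
3-column span = 3·95.5 + 2·40 = 366.5 px.
Subtracting 1 gap of 22 leaves 344.5 for 2 columns, so d = 172.25 px.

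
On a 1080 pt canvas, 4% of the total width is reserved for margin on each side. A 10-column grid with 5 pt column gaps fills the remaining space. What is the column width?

94.86 pt

Each margin = 4% of 1080 = 43.2 pt; content = 1080 − 2·43.2 = 993.6 pt.
Subtracting 9 column gaps of 5 leaves 948.6 for 10 columns, so c = 94.86 pt.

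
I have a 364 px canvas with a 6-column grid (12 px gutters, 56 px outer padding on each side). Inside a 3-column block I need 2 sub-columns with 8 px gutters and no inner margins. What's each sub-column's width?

Outer content = 364 − 2·56 = 252 px.
6 columns + 5 gutters: 6c + 5·12 = 252.
6c = 252 − 60 = 192, so c = 32 px.
3 columns plus 2 gutters: 96 + 24 = 120 px.
120 − 1·8 = 112; ÷2 gives d = 56 px.

56 px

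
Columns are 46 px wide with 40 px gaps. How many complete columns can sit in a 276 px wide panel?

3 columns: 3·46 + 2·40 = 218 px ≤ 276.
4 columns: 304 px > 276. So 3.

3 columns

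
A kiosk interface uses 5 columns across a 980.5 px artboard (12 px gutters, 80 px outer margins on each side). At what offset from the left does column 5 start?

Content = 980.5 − 2·80 = 820.5 px.
820.5 − 4·12 = 772.5; ÷5 gives c = 154.5 px.
Each column+gutter stride is 166.5 px; 4 of them past the 80 px margin is 80 + 666 = 746 px.

746 px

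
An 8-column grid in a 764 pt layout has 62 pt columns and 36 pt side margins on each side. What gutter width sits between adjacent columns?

28 pt

Subtract both margins: 764 − 2·36 = 692 pt.
8 columns take 8·62 = 496 pt; remaining 196 splits into 7 gutters.
g = 196 / 7 = 28 pt.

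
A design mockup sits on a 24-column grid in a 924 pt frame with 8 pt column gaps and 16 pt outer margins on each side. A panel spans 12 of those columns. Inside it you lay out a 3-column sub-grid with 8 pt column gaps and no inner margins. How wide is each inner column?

142 pt

Take off 32 pt of margins, leaving 892 pt.
24 columns + 23 column gaps: 24c + 23·8 = 892.
24c = 892 − 184 = 708, so c = 29.5 pt.
12 columns plus 11 column gaps: 354 + 88 = 442 pt.
442 − 2·8 = 426; ÷3 gives d = 142 pt.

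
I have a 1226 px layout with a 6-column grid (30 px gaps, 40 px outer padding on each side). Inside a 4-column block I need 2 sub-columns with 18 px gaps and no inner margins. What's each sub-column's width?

368 px

Take off 80 px of margins, leaving 1146 px.
6c + 5·30 = 1146 → 6c = 996 → c = 166 px.
4 columns plus 3 gaps: 664 + 90 = 754 px.
Subtracting 1 gap of 18 leaves 736 for 2 columns, so d = 368 px.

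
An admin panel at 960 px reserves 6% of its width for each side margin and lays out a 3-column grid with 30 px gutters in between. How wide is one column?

960 × (1 − 2·6%) = 960 × 88% = 844.8 px for the columns.
Subtracting 2 gutters of 30 leaves 784.8 for 3 columns, so c = 261.6 px.

261.6 px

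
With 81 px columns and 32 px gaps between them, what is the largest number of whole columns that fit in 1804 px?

16 columns

16 columns: 16·81 + 15·32 = 1776 px ≤ 1804.
17 columns: 1889 px > 1804. So 16.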